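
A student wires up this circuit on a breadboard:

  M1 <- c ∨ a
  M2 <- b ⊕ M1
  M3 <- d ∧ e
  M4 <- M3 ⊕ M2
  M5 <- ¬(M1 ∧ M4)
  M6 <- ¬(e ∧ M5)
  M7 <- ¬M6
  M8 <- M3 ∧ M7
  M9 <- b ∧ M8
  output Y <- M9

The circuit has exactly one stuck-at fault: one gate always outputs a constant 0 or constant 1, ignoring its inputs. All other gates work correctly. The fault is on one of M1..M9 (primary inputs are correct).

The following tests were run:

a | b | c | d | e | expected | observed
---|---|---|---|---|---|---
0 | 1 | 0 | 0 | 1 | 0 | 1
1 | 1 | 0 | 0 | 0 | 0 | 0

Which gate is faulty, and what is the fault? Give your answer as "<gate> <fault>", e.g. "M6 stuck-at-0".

M3 stuck-at-1

Fault-free values for test 1 (a=0, b=1, c=0, d=0, e=1): M1=0, M2=1, M3=0, M4=1, M5=1, M6=0, M7=1, M8=0, M9=0, giving Y=0. Observed 1.
Test 1: faults giving observed 1 are {M3 stuck-at-1, M8 stuck-at-1, M9 stuck-at-1}.
Test 2 (a=1, b=1, c=0, d=0, e=0): fault-free M1=1, M2=0, M3=0, M4=0, M5=1, M6=1, M7=0, M8=0, M9=0 → 0; observed 0. Eliminates M8 stuck-at-1, M9 stuck-at-1.
Only M3 stuck-at-1 is consistent with every test.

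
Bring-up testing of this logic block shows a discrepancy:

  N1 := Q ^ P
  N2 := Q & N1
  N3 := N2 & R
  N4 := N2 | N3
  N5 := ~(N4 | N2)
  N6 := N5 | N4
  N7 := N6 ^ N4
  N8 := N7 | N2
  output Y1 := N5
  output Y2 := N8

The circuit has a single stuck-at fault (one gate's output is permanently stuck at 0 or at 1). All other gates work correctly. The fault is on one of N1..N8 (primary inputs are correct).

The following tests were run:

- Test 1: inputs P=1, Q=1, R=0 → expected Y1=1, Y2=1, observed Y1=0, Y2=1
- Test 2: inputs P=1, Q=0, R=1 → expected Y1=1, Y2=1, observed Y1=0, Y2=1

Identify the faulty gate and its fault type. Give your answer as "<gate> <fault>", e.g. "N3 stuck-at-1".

N2 stuck-at-1

Fault-free values for test 1 (P=1, Q=1, R=0): N1=0, N2=0, N3=0, N4=0, N5=1, N6=1, N7=1, N8=1, giving Y1=1, Y2=1. Observed Y1=0, Y2=1.
Test 1: faults giving observed Y1=0, Y2=1 are {N1 stuck-at-1, N2 stuck-at-1}.
Test 2 (P=1, Q=0, R=1): fault-free N1=1, N2=0, N3=0, N4=0, N5=1, N6=1, N7=1, N8=1 → Y1=1, Y2=1; observed Y1=0, Y2=1. Eliminates N1 stuck-at-1.
Only N2 stuck-at-1 is consistent with every test.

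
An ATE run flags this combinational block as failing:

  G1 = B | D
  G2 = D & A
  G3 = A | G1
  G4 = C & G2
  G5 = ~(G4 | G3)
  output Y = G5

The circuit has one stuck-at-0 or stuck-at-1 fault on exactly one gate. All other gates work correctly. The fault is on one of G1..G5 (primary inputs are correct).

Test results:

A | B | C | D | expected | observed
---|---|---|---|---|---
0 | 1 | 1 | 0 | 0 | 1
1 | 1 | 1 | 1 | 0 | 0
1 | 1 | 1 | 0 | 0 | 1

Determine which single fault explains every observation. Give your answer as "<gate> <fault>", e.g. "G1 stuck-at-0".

G3 stuck-at-0

Fault-free values for test 1 (A=0, B=1, C=1, D=0): G1=1, G2=0, G3=1, G4=0, G5=0, giving Y=0. Observed 1.
Test 1: faults giving observed 1 are {G1 stuck-at-0, G3 stuck-at-0, G5 stuck-at-1}.
Test 2 (A=1, B=1, C=1, D=1): fault-free G1=1, G2=1, G3=1, G4=1, G5=0 → 0; observed 0. Eliminates G5 stuck-at-1.
Test 3 (A=1, B=1, C=1, D=0): fault-free G1=1, G2=0, G3=1, G4=0, G5=0 → 0; observed 1. Eliminates G1 stuck-at-0.
Only G3 stuck-at-0 is consistent with every test.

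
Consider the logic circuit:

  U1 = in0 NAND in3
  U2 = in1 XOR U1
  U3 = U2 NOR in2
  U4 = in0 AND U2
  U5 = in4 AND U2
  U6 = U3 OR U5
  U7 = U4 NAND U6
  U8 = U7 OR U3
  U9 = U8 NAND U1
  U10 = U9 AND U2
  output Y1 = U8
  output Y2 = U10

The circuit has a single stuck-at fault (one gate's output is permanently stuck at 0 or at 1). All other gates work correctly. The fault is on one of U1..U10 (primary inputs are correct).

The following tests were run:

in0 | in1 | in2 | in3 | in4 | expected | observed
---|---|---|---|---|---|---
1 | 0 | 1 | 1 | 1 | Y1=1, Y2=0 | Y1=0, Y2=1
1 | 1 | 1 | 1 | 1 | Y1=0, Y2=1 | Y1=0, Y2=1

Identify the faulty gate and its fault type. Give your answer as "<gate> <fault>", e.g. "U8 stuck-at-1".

U2 stuck-at-1

Fault-free values for test 1 (in0=1, in1=0, in2=1, in3=1, in4=1): U1=0, U2=0, U3=0, U4=0, U5=0, U6=0, U7=1, U8=1, U9=1, U10=0, giving Y1=1, Y2=0. Observed Y1=0, Y2=1.
Test 1: faults giving observed Y1=0, Y2=1 are {U1 stuck-at-1, U2 stuck-at-1}.
Test 2 (in0=1, in1=1, in2=1, in3=1, in4=1): fault-free U1=0, U2=1, U3=0, U4=1, U5=1, U6=1, U7=0, U8=0, U9=1, U10=1 → Y1=0, Y2=1; observed Y1=0, Y2=1. Eliminates U1 stuck-at-1.
Only U2 stuck-at-1 is consistent with every test.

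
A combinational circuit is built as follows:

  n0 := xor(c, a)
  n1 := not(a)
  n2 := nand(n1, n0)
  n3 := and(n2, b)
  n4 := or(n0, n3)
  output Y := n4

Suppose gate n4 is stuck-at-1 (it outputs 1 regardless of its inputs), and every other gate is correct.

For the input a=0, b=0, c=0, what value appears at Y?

Propagate with n4 forced: n0=0, n1=1, n2=1, n3=0, n4=1 [stuck-at-1].
So Y = 1. (Without the fault it would be 0.)

1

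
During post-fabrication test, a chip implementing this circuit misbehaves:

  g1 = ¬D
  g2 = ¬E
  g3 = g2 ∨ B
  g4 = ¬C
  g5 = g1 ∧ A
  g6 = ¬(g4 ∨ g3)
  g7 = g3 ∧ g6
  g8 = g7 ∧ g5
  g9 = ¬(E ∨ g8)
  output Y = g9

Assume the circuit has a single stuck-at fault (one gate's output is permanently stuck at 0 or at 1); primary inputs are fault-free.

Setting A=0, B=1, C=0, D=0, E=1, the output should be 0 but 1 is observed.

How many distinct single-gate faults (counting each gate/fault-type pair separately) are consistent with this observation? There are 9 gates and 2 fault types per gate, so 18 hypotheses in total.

Fault-free: g1=1, g2=0, g3=1, g4=1, g5=0, g6=0, g7=0, g8=0, g9=0 → 0. Observed 1.
  g1: none of the 2 fault types match ✗
  g2: none of the 2 fault types match ✗
  g3: none of the 2 fault types match ✗
  g4: none of the 2 fault types match ✗
  g5: none of the 2 fault types match ✗
  g6: none of the 2 fault types match ✗
  g7: none of the 2 fault types match ✗
  g8: none of the 2 fault types match ✗
  g9: stuck-at-1 ✓; others ✗
Consistent faults: {g9 stuck-at-1} — 1 in all.

1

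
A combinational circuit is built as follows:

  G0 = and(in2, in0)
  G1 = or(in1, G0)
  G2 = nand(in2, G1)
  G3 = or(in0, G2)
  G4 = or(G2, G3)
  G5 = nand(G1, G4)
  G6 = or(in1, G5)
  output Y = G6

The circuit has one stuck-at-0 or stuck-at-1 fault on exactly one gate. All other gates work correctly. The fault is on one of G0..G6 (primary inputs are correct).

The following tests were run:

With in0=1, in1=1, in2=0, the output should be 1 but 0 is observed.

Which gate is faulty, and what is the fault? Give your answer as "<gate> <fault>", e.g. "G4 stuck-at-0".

Fault-free values for test 1 (in0=1, in1=1, in2=0): G0=0, G1=1, G2=1, G3=1, G4=1, G5=0, G6=1, giving Y=1. Observed 0.
Test 1: faults giving observed 0 are {G6 stuck-at-0}.
Only G6 stuck-at-0 is consistent with every test.

G6 stuck-at-0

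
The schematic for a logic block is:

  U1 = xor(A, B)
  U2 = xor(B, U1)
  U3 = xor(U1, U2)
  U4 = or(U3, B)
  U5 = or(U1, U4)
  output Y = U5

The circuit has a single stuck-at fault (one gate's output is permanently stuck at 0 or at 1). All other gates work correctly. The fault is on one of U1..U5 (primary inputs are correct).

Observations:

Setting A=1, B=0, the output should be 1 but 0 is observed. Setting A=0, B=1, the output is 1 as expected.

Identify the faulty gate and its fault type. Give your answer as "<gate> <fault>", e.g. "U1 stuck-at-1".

U1 stuck-at-0

Fault-free values for test 1 (A=1, B=0): U1=1, U2=1, U3=0, U4=0, U5=1, giving Y=1. Observed 0.
Test 1: faults giving observed 0 are {U1 stuck-at-0, U5 stuck-at-0}.
Test 2 (A=0, B=1): fault-free U1=1, U2=0, U3=1, U4=1, U5=1 → 1; observed 1. Eliminates U5 stuck-at-0.
Only U1 stuck-at-0 is consistent with every test.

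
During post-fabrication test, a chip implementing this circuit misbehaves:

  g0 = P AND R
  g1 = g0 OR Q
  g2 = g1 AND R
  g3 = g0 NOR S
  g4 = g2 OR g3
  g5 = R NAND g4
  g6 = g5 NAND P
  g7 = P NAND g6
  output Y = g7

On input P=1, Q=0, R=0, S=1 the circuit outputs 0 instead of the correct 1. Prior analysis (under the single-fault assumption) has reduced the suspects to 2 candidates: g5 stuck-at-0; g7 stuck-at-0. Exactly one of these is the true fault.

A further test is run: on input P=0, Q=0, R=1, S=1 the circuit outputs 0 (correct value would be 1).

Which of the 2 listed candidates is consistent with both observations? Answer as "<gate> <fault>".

g7 stuck-at-0

Evaluate each candidate on input P=0, Q=0, R=1, S=1:
  g5 stuck-at-0: g0=0, g1=0, g2=0, g3=0, g4=0, g5=0 [stuck-at-0], g6=1, g7=1 → 1 — eliminated
  g7 stuck-at-0: g0=0, g1=0, g2=0, g3=0, g4=0, g5=1, g6=1, g7=0 [stuck-at-0] → 0 — matches
Only g7 stuck-at-0 reproduces the observed 0.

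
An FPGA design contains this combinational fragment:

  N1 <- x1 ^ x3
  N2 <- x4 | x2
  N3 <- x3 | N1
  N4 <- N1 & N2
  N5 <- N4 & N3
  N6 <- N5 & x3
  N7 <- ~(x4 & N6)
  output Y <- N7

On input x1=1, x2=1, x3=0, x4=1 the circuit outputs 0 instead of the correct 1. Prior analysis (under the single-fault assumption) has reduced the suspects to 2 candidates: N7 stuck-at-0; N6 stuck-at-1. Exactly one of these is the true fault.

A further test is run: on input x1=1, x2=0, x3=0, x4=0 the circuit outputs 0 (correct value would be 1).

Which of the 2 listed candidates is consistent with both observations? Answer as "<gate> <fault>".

N7 stuck-at-0

Evaluate each candidate on input x1=1, x2=0, x3=0, x4=0:
  N7 stuck-at-0: N1=1, N2=0, N3=1, N4=0, N5=0, N6=0, N7=0 [stuck-at-0] → 0 — matches
  N6 stuck-at-1: N1=1, N2=0, N3=1, N4=0, N5=0, N6=1 [stuck-at-1], N7=1 → 1 — eliminated
Only N7 stuck-at-0 reproduces the observed 0.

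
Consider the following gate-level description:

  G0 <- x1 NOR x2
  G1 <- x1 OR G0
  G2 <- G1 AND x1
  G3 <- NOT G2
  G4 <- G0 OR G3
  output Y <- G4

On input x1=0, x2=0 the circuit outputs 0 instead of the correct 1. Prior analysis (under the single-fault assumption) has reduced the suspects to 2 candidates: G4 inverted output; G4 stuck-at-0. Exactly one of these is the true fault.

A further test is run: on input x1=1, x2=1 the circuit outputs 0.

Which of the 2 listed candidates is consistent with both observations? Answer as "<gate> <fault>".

G4 stuck-at-0

Evaluate each candidate on input x1=1, x2=1:
  G4 inverted output: G0=0, G1=1, G2=1, G3=0, G4=1 [inverted output] → 1 — eliminated
  G4 stuck-at-0: G0=0, G1=1, G2=1, G3=0, G4=0 [stuck-at-0] → 0 — matches
Only G4 stuck-at-0 reproduces the observed 0.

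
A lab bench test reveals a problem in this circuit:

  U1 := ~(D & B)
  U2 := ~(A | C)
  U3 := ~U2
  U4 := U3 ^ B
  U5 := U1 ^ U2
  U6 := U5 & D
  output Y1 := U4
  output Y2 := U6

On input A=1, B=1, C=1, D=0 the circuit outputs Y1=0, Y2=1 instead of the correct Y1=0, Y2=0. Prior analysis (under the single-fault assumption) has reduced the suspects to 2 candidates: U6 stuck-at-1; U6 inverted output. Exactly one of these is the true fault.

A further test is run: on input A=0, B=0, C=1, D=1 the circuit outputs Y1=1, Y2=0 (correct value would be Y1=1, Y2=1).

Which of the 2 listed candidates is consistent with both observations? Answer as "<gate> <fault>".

Evaluate each candidate on input A=0, B=0, C=1, D=1:
  U6 stuck-at-1: U1=1, U2=0, U3=1, U4=1, U5=1, U6=1 [stuck-at-1] → Y1=1, Y2=1 — eliminated
  U6 inverted output: U1=1, U2=0, U3=1, U4=1, U5=1, U6=0 [inverted output] → Y1=1, Y2=0 — matches
Only U6 inverted output reproduces the observed Y1=1, Y2=0.

U6 inverted output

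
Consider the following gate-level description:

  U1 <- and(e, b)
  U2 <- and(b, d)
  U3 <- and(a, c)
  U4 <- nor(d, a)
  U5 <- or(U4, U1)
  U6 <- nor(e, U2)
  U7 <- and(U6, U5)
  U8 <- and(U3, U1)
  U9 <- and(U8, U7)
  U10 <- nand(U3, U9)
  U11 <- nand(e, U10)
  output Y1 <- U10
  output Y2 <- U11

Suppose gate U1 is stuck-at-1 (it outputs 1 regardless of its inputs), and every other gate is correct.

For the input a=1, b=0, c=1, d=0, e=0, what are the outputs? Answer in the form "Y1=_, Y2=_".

Y1=0, Y2=1

Propagate with U1 forced: U1=1 [stuck-at-1], U2=0, U3=1, U4=0, U5=1, U6=1, U7=1, U8=1, U9=1, U10=0, U11=1.
So the outputs are Y1=0, Y2=1. (Without the fault they would be Y1=1, Y2=1.)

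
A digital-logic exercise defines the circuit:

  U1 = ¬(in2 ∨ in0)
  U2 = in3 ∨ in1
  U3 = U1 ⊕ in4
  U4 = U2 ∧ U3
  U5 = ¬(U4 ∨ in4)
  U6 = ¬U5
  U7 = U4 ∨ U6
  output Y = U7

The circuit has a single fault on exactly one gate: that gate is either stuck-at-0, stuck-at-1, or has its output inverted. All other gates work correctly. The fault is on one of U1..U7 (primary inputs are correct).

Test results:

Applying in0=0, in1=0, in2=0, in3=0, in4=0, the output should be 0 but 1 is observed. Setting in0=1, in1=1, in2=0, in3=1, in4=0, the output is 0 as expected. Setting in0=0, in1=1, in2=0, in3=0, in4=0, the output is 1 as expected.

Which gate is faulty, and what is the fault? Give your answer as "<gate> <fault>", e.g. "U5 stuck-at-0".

U2 stuck-at-1

Fault-free values for test 1 (in0=0, in1=0, in2=0, in3=0, in4=0): U1=1, U2=0, U3=1, U4=0, U5=1, U6=0, U7=0, giving Y=0. Observed 1.
Test 1: faults giving observed 1 are {U2 stuck-at-1, U2 inverted output, U4 stuck-at-1, U4 inverted output, U5 stuck-at-0, U5 inverted output, U6 stuck-at-1, U6 inverted output, U7 stuck-at-1, U7 inverted output}.
Test 2 (in0=1, in1=1, in2=0, in3=1, in4=0): fault-free U1=0, U2=1, U3=0, U4=0, U5=1, U6=0, U7=0 → 0; observed 0. Eliminates U4 stuck-at-1, U4 inverted output, U5 stuck-at-0, U5 inverted output, U6 stuck-at-1, U6 inverted output, U7 stuck-at-1, U7 inverted output.
Test 3 (in0=0, in1=1, in2=0, in3=0, in4=0): fault-free U1=1, U2=1, U3=1, U4=1, U5=0, U6=1, U7=1 → 1; observed 1. Eliminates U2 inverted output.
Only U2 stuck-at-1 is consistent with every test.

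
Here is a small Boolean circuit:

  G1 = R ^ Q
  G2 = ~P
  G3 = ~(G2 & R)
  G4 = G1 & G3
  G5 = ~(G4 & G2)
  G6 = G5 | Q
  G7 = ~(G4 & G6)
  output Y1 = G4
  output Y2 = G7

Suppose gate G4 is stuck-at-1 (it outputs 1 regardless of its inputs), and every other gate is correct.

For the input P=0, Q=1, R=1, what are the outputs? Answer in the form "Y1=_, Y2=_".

Propagate with G4 forced: G1=0, G2=1, G3=0, G4=1 [stuck-at-1], G5=0, G6=1, G7=0.
So the outputs are Y1=1, Y2=0. (Without the fault they would be Y1=0, Y2=1.)

Y1=1, Y2=0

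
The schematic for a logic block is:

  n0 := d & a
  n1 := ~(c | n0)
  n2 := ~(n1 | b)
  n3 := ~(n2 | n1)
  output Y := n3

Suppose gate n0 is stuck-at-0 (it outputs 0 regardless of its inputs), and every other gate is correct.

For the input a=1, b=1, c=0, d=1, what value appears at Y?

0

Propagate with n0 forced: n0=0 [stuck-at-0], n1=1, n2=0, n3=0.
So Y = 0. (Without the fault it would be 1.)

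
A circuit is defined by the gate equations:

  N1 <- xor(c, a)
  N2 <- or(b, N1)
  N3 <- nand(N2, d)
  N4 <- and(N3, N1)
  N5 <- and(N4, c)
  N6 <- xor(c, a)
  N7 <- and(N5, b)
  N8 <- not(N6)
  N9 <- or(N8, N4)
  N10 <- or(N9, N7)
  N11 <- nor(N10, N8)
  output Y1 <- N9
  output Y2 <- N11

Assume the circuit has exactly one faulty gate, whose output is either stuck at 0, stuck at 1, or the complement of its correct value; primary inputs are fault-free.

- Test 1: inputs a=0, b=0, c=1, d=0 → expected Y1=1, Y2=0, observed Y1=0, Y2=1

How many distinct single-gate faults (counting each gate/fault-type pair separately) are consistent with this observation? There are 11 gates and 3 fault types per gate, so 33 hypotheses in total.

Fault-free: N1=1, N2=1, N3=1, N4=1, N5=1, N6=1, N7=0, N8=0, N9=1, N10=1, N11=0 → Y1=1, Y2=0. Observed Y1=0, Y2=1.
  N1: stuck-at-0, inverted output ✓; others ✗
  N2: none of the 3 fault types match ✗
  N3: stuck-at-0, inverted output ✓; others ✗
  N4: stuck-at-0, inverted output ✓; others ✗
  N5: none of the 3 fault types match ✗
  N6: none of the 3 fault types match ✗
  N7: none of the 3 fault types match ✗
  N8: none of the 3 fault types match ✗
  N9: stuck-at-0, inverted output ✓; others ✗
  N10: none of the 3 fault types match ✗
  N11: none of the 3 fault types match ✗
Consistent faults: {N1 stuck-at-0, N1 inverted output, N3 stuck-at-0, N3 inverted output, N4 stuck-at-0, N4 inverted output, N9 stuck-at-0, N9 inverted output} — 8 in all.

8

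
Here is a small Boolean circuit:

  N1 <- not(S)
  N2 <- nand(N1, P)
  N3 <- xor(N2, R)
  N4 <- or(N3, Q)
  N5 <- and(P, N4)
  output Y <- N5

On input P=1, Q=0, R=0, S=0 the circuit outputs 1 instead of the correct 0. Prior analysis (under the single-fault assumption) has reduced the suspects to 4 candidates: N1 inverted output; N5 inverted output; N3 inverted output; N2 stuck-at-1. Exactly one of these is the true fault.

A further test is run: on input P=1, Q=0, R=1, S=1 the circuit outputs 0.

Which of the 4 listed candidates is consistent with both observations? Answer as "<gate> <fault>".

Evaluate each candidate on input P=1, Q=0, R=1, S=1:
  N1 inverted output: N1=1 [inverted output], N2=0, N3=1, N4=1, N5=1 → 1 — eliminated
  N5 inverted output: N1=0, N2=1, N3=0, N4=0, N5=1 [inverted output] → 1 — eliminated
  N3 inverted output: N1=0, N2=1, N3=1 [inverted output], N4=1, N5=1 → 1 — eliminated
  N2 stuck-at-1: N1=0, N2=1 [stuck-at-1], N3=0, N4=0, N5=0 → 0 — matches
Only N2 stuck-at-1 reproduces the observed 0.

N2 stuck-at-1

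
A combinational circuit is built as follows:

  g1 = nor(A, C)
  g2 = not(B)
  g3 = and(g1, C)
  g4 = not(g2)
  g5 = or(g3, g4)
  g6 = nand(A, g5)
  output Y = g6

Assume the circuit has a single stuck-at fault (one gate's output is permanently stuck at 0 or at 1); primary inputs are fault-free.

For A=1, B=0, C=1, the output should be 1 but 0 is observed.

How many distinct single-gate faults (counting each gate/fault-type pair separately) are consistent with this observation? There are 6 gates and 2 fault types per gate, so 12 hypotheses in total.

Fault-free: g1=0, g2=1, g3=0, g4=0, g5=0, g6=1 → 1. Observed 0.
  g1 stuck-at-0: output 1 ✗
  g1 stuck-at-1: output 0 ✓
  g2 stuck-at-0: output 0 ✓
  g2 stuck-at-1: output 1 ✗
  g3 stuck-at-0: output 1 ✗
  g3 stuck-at-1: output 0 ✓
  g4 stuck-at-0: output 1 ✗
  g4 stuck-at-1: output 0 ✓
  g5 stuck-at-0: output 1 ✗
  g5 stuck-at-1: output 0 ✓
  g6 stuck-at-0: output 0 ✓
  g6 stuck-at-1: output 1 ✗
Consistent faults: {g1 stuck-at-1, g2 stuck-at-0, g3 stuck-at-1, g4 stuck-at-1, g5 stuck-at-1, g6 stuck-at-0} — 6 in all.

6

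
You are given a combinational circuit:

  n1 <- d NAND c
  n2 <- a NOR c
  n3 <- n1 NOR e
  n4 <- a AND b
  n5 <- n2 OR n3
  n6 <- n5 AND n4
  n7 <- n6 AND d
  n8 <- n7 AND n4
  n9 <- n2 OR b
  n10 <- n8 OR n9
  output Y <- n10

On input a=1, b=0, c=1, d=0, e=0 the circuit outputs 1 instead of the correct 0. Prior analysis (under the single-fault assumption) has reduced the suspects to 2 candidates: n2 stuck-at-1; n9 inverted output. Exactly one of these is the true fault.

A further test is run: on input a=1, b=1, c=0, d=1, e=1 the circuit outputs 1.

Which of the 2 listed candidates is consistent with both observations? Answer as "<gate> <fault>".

n2 stuck-at-1

Evaluate each candidate on input a=1, b=1, c=0, d=1, e=1:
  n2 stuck-at-1: n1=1, n2=1 [stuck-at-1], n3=0, n4=1, n5=1, n6=1, n7=1, n8=1, n9=1, n10=1 → 1 — matches
  n9 inverted output: n1=1, n2=0, n3=0, n4=1, n5=0, n6=0, n7=0, n8=0, n9=0 [inverted output], n10=0 → 0 — eliminated
Only n2 stuck-at-1 reproduces the observed 1.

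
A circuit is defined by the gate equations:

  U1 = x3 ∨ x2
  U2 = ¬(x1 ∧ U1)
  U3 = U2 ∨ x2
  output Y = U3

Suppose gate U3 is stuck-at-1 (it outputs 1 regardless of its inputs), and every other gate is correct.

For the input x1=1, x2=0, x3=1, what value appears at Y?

Propagate with U3 forced: U1=1, U2=0, U3=1 [stuck-at-1].
So Y = 1. (Without the fault it would be 0.)

1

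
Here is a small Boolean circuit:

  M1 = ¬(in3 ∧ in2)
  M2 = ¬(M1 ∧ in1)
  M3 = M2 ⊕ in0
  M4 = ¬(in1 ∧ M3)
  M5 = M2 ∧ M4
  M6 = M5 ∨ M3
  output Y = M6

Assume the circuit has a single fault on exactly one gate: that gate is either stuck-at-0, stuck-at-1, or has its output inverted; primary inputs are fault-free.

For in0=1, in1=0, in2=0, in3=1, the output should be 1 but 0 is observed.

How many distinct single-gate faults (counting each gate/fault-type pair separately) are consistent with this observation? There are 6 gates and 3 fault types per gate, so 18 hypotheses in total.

6

Fault-free: M1=1, M2=1, M3=0, M4=1, M5=1, M6=1 → 1. Observed 0.
  M1: none of the 3 fault types match ✗
  M2: none of the 3 fault types match ✗
  M3: none of the 3 fault types match ✗
  M4: stuck-at-0, inverted output ✓; others ✗
  M5: stuck-at-0, inverted output ✓; others ✗
  M6: stuck-at-0, inverted output ✓; others ✗
Consistent faults: {M4 stuck-at-0, M4 inverted output, M5 stuck-at-0, M5 inverted output, M6 stuck-at-0, M6 inverted output} — 6 in all.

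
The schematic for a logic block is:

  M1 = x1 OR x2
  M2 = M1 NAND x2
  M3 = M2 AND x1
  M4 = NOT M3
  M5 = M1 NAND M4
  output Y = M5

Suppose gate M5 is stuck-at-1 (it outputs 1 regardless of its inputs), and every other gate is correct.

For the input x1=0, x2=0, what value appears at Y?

Propagate with M5 forced: M1=0, M2=1, M3=0, M4=1, M5=1 [stuck-at-1].
So Y = 1. (Same as the fault-free value — the fault is masked on this input.)

1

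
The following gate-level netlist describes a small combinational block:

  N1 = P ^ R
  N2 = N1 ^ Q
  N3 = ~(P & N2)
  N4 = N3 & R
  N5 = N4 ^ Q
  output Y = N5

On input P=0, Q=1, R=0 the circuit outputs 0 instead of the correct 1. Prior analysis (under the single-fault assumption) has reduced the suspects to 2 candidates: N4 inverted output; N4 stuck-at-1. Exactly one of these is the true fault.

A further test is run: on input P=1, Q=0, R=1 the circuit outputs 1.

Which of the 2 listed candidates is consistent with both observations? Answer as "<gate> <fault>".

N4 stuck-at-1

Evaluate each candidate on input P=1, Q=0, R=1:
  N4 inverted output: N1=0, N2=0, N3=1, N4=0 [inverted output], N5=0 → 0 — eliminated
  N4 stuck-at-1: N1=0, N2=0, N3=1, N4=1 [stuck-at-1], N5=1 → 1 — matches
Only N4 stuck-at-1 reproduces the observed 1.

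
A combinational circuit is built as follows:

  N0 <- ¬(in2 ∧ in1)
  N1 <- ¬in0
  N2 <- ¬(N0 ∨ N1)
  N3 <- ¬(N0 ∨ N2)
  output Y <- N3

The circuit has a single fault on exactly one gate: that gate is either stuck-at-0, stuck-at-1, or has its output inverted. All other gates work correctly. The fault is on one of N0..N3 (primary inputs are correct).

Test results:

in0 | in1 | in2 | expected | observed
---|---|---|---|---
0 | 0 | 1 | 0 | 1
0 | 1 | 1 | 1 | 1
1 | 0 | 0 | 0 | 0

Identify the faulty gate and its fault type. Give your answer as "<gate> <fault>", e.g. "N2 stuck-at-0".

N0 stuck-at-0

Fault-free values for test 1 (in0=0, in1=0, in2=1): N0=1, N1=1, N2=0, N3=0, giving Y=0. Observed 1.
Test 1: faults giving observed 1 are {N0 stuck-at-0, N0 inverted output, N3 stuck-at-1, N3 inverted output}.
Test 2 (in0=0, in1=1, in2=1): fault-free N0=0, N1=1, N2=0, N3=1 → 1; observed 1. Eliminates N0 inverted output, N3 inverted output.
Test 3 (in0=1, in1=0, in2=0): fault-free N0=1, N1=0, N2=0, N3=0 → 0; observed 0. Eliminates N3 stuck-at-1.
Only N0 stuck-at-0 is consistent with every test.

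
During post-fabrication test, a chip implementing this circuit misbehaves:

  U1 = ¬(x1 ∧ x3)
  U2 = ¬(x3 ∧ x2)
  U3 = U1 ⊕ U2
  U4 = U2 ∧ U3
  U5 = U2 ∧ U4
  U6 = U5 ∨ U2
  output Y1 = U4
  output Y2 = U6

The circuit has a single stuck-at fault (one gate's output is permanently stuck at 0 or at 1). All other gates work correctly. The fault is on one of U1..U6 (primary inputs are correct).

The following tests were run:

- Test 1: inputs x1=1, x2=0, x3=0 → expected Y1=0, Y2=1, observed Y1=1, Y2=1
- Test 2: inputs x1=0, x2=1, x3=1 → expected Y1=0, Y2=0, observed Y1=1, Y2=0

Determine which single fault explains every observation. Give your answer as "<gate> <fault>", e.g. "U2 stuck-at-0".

Fault-free values for test 1 (x1=1, x2=0, x3=0): U1=1, U2=1, U3=0, U4=0, U5=0, U6=1, giving Y1=0, Y2=1. Observed Y1=1, Y2=1.
Test 1: faults giving observed Y1=1, Y2=1 are {U1 stuck-at-0, U3 stuck-at-1, U4 stuck-at-1}.
Test 2 (x1=0, x2=1, x3=1): fault-free U1=1, U2=0, U3=1, U4=0, U5=0, U6=0 → Y1=0, Y2=0; observed Y1=1, Y2=0. Eliminates U1 stuck-at-0, U3 stuck-at-1.
Only U4 stuck-at-1 is consistent with every test.

U4 stuck-at-1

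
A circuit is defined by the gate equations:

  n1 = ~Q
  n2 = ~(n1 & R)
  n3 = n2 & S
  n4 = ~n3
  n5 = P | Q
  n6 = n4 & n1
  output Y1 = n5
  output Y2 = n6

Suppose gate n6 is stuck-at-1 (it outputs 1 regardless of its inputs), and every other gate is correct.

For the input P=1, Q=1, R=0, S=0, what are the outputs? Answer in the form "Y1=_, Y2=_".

Propagate with n6 forced: n1=0, n2=1, n3=0, n4=1, n5=1, n6=1 [stuck-at-1].
So the outputs are Y1=1, Y2=1. (Without the fault they would be Y1=1, Y2=0.)

Y1=1, Y2=1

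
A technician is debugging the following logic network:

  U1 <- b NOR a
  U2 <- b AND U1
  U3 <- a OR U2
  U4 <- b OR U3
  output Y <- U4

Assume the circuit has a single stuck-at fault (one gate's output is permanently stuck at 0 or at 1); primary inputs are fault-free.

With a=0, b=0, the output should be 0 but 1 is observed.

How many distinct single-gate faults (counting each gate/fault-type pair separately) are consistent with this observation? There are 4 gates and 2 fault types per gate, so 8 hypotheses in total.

3

Fault-free: U1=1, U2=0, U3=0, U4=0 → 0. Observed 1.
  U1 stuck-at-0: output 0 ✗
  U1 stuck-at-1: output 0 ✗
  U2 stuck-at-0: output 0 ✗
  U2 stuck-at-1: output 1 ✓
  U3 stuck-at-0: output 0 ✗
  U3 stuck-at-1: output 1 ✓
  U4 stuck-at-0: output 0 ✗
  U4 stuck-at-1: output 1 ✓
Consistent faults: {U2 stuck-at-1, U3 stuck-at-1, U4 stuck-at-1} — 3 in all.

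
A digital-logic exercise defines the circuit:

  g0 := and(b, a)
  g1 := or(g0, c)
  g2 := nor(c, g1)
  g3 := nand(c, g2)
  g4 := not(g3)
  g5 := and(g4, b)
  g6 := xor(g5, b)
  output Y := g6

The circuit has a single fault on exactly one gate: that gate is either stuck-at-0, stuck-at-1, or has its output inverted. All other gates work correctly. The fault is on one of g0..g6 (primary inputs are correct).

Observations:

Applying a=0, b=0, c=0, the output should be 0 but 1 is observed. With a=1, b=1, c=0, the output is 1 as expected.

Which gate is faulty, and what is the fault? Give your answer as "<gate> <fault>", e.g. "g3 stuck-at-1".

g6 stuck-at-1

Fault-free values for test 1 (a=0, b=0, c=0): g0=0, g1=0, g2=1, g3=1, g4=0, g5=0, g6=0, giving Y=0. Observed 1.
Test 1: faults giving observed 1 are {g5 stuck-at-1, g5 inverted output, g6 stuck-at-1, g6 inverted output}.
Test 2 (a=1, b=1, c=0): fault-free g0=1, g1=1, g2=0, g3=1, g4=0, g5=0, g6=1 → 1; observed 1. Eliminates g5 stuck-at-1, g5 inverted output, g6 inverted output.
Only g6 stuck-at-1 is consistent with every test.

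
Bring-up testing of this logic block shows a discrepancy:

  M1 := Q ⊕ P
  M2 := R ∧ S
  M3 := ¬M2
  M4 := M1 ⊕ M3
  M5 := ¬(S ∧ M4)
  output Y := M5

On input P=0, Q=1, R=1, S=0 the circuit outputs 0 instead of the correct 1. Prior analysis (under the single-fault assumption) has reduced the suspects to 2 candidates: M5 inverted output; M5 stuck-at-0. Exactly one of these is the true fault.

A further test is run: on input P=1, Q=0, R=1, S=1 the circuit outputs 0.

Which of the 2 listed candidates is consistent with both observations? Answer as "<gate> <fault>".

Evaluate each candidate on input P=1, Q=0, R=1, S=1:
  M5 inverted output: M1=1, M2=1, M3=0, M4=1, M5=1 [inverted output] → 1 — eliminated
  M5 stuck-at-0: M1=1, M2=1, M3=0, M4=1, M5=0 [stuck-at-0] → 0 — matches
Only M5 stuck-at-0 reproduces the observed 0.

M5 stuck-at-0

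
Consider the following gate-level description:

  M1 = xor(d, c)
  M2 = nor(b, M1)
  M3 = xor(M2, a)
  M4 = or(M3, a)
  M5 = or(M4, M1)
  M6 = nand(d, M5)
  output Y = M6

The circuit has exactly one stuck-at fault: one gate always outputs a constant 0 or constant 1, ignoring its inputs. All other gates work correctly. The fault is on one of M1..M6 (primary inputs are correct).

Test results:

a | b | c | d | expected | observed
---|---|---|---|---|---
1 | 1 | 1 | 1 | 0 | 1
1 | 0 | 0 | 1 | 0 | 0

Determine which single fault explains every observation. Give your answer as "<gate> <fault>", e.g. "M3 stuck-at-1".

M4 stuck-at-0

Fault-free values for test 1 (a=1, b=1, c=1, d=1): M1=0, M2=0, M3=1, M4=1, M5=1, M6=0, giving Y=0. Observed 1.
Test 1: faults giving observed 1 are {M4 stuck-at-0, M5 stuck-at-0, M6 stuck-at-1}.
Test 2 (a=1, b=0, c=0, d=1): fault-free M1=1, M2=0, M3=1, M4=1, M5=1, M6=0 → 0; observed 0. Eliminates M5 stuck-at-0, M6 stuck-at-1.
Only M4 stuck-at-0 is consistent with every test.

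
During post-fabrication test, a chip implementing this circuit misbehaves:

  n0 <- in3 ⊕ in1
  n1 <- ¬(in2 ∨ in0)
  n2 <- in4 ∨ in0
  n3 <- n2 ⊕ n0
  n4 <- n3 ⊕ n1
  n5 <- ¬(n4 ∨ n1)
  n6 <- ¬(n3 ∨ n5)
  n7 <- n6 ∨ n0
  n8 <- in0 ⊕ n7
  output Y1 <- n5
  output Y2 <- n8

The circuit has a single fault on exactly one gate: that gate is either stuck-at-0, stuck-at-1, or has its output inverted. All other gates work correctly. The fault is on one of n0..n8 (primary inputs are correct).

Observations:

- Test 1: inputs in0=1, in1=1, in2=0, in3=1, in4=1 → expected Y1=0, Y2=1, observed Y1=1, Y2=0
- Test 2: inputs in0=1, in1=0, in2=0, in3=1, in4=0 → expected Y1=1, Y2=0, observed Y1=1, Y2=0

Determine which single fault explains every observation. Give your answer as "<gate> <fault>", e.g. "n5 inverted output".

Fault-free values for test 1 (in0=1, in1=1, in2=0, in3=1, in4=1): n0=0, n1=0, n2=1, n3=1, n4=1, n5=0, n6=0, n7=0, n8=1, giving Y1=0, Y2=1. Observed Y1=1, Y2=0.
Test 1: faults giving observed Y1=1, Y2=0 are {n0 stuck-at-1, n0 inverted output}.
Test 2 (in0=1, in1=0, in2=0, in3=1, in4=0): fault-free n0=1, n1=0, n2=1, n3=0, n4=0, n5=1, n6=0, n7=1, n8=0 → Y1=1, Y2=0; observed Y1=1, Y2=0. Eliminates n0 inverted output.
Only n0 stuck-at-1 is consistent with every test.

n0 stuck-at-1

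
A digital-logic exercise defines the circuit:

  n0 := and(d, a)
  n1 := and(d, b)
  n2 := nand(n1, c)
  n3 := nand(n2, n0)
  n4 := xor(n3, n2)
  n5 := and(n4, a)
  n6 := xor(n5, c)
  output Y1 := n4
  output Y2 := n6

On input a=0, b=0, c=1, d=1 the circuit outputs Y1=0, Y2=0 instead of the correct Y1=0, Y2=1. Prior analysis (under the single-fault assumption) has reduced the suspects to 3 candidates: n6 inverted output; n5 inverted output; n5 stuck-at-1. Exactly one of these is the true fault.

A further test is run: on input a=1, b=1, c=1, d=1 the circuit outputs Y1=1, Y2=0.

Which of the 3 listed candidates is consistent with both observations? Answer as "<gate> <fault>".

n5 stuck-at-1

Evaluate each candidate on input a=1, b=1, c=1, d=1:
  n6 inverted output: n0=1, n1=1, n2=0, n3=1, n4=1, n5=1, n6=1 [inverted output] → Y1=1, Y2=1 — eliminated
  n5 inverted output: n0=1, n1=1, n2=0, n3=1, n4=1, n5=0 [inverted output], n6=1 → Y1=1, Y2=1 — eliminated
  n5 stuck-at-1: n0=1, n1=1, n2=0, n3=1, n4=1, n5=1 [stuck-at-1], n6=0 → Y1=1, Y2=0 — matches
Only n5 stuck-at-1 reproduces the observed Y1=1, Y2=0.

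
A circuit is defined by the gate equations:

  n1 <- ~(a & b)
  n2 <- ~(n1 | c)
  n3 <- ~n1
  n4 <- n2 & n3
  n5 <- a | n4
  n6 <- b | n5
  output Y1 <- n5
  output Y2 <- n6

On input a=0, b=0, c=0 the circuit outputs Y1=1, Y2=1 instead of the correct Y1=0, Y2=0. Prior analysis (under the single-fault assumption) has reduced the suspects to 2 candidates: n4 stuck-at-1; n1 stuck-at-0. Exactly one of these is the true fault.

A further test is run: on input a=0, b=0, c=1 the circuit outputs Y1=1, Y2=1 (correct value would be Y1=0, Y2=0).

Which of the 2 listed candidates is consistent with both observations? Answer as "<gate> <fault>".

n4 stuck-at-1

Evaluate each candidate on input a=0, b=0, c=1:
  n4 stuck-at-1: n1=1, n2=0, n3=0, n4=1 [stuck-at-1], n5=1, n6=1 → Y1=1, Y2=1 — matches
  n1 stuck-at-0: n1=0 [stuck-at-0], n2=0, n3=1, n4=0, n5=0, n6=0 → Y1=0, Y2=0 — eliminated
Only n4 stuck-at-1 reproduces the observed Y1=1, Y2=1.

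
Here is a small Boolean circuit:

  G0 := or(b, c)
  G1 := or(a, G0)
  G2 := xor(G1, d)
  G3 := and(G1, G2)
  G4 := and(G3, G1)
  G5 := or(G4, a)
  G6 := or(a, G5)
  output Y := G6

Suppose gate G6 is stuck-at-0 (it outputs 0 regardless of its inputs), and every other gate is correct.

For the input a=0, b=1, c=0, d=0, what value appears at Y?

Propagate with G6 forced: G0=1, G1=1, G2=1, G3=1, G4=1, G5=1, G6=0 [stuck-at-0].
So Y = 0. (Without the fault it would be 1.)

0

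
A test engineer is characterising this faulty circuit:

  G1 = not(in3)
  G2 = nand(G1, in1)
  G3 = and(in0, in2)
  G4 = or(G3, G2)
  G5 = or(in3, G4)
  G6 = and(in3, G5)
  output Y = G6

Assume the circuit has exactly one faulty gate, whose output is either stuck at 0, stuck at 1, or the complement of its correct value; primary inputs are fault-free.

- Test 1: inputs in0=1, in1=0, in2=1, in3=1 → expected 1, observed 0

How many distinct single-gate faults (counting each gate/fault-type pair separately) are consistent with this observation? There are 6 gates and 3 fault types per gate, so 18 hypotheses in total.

4

Fault-free: G1=0, G2=1, G3=1, G4=1, G5=1, G6=1 → 1. Observed 0.
  G1: none of the 3 fault types match ✗
  G2: none of the 3 fault types match ✗
  G3: none of the 3 fault types match ✗
  G4: none of the 3 fault types match ✗
  G5: stuck-at-0, inverted output ✓; others ✗
  G6: stuck-at-0, inverted output ✓; others ✗
Consistent faults: {G5 stuck-at-0, G5 inverted output, G6 stuck-at-0, G6 inverted output} — 4 in all.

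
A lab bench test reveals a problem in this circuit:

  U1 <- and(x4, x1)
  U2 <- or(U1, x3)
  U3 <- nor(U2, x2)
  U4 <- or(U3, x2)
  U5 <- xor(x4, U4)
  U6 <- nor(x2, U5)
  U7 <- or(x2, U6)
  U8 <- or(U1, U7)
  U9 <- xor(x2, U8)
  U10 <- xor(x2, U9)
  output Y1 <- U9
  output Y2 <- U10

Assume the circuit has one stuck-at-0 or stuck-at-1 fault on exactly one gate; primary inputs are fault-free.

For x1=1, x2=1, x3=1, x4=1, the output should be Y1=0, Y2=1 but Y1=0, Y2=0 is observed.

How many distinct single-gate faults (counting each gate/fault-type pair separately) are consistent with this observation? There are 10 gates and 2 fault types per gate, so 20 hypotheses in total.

Fault-free: U1=1, U2=1, U3=0, U4=1, U5=0, U6=0, U7=1, U8=1, U9=0, U10=1 → Y1=0, Y2=1. Observed Y1=0, Y2=0.
  U1: none of the 2 fault types match ✗
  U2: none of the 2 fault types match ✗
  U3: none of the 2 fault types match ✗
  U4: none of the 2 fault types match ✗
  U5: none of the 2 fault types match ✗
  U6: none of the 2 fault types match ✗
  U7: none of the 2 fault types match ✗
  U8: none of the 2 fault types match ✗
  U9: none of the 2 fault types match ✗
  U10: stuck-at-0 ✓; others ✗
Consistent faults: {U10 stuck-at-0} — 1 in all.

1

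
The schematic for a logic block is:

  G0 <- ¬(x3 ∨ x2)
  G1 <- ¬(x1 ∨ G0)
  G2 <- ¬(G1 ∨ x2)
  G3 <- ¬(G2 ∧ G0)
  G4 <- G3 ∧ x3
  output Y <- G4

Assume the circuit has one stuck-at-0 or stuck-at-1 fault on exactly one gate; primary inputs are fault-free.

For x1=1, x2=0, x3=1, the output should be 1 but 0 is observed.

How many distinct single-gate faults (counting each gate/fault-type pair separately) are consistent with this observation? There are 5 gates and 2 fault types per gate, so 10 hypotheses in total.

3

Fault-free: G0=0, G1=0, G2=1, G3=1, G4=1 → 1. Observed 0.
  G0 stuck-at-0: output 1 ✗
  G0 stuck-at-1: output 0 ✓
  G1 stuck-at-0: output 1 ✗
  G1 stuck-at-1: output 1 ✗
  G2 stuck-at-0: output 1 ✗
  G2 stuck-at-1: output 1 ✗
  G3 stuck-at-0: output 0 ✓
  G3 stuck-at-1: output 1 ✗
  G4 stuck-at-0: output 0 ✓
  G4 stuck-at-1: output 1 ✗
Consistent faults: {G0 stuck-at-1, G3 stuck-at-0, G4 stuck-at-0} — 3 in all.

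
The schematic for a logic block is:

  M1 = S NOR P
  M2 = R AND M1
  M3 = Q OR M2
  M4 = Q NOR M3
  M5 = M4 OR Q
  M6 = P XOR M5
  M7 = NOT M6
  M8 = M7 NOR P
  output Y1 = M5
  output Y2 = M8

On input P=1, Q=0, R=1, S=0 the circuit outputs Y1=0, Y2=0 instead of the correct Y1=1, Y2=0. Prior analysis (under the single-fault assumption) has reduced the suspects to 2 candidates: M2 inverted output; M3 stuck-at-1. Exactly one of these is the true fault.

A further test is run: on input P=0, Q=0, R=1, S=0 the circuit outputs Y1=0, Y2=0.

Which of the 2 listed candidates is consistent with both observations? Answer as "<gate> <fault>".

Evaluate each candidate on input P=0, Q=0, R=1, S=0:
  M2 inverted output: M1=1, M2=0 [inverted output], M3=0, M4=1, M5=1, M6=1, M7=0, M8=1 → Y1=1, Y2=1 — eliminated
  M3 stuck-at-1: M1=1, M2=1, M3=1 [stuck-at-1], M4=0, M5=0, M6=0, M7=1, M8=0 → Y1=0, Y2=0 — matches
Only M3 stuck-at-1 reproduces the observed Y1=0, Y2=0.

M3 stuck-at-1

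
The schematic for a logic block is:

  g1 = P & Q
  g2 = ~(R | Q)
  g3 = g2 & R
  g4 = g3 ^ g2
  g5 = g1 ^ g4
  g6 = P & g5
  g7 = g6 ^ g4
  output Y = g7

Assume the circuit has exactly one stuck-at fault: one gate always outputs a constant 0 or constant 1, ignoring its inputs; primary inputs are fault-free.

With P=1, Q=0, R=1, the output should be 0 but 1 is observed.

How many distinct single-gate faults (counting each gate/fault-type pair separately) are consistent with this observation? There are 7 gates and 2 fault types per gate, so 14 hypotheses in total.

Fault-free: g1=0, g2=0, g3=0, g4=0, g5=0, g6=0, g7=0 → 0. Observed 1.
  g1 stuck-at-0: output 0 ✗
  g1 stuck-at-1: output 1 ✓
  g2 stuck-at-0: output 0 ✗
  g2 stuck-at-1: output 0 ✗
  g3 stuck-at-0: output 0 ✗
  g3 stuck-at-1: output 0 ✗
  g4 stuck-at-0: output 0 ✗
  g4 stuck-at-1: output 0 ✗
  g5 stuck-at-0: output 0 ✗
  g5 stuck-at-1: output 1 ✓
  g6 stuck-at-0: output 0 ✗
  g6 stuck-at-1: output 1 ✓
  g7 stuck-at-0: output 0 ✗
  g7 stuck-at-1: output 1 ✓
Consistent faults: {g1 stuck-at-1, g5 stuck-at-1, g6 stuck-at-1, g7 stuck-at-1} — 4 in all.

4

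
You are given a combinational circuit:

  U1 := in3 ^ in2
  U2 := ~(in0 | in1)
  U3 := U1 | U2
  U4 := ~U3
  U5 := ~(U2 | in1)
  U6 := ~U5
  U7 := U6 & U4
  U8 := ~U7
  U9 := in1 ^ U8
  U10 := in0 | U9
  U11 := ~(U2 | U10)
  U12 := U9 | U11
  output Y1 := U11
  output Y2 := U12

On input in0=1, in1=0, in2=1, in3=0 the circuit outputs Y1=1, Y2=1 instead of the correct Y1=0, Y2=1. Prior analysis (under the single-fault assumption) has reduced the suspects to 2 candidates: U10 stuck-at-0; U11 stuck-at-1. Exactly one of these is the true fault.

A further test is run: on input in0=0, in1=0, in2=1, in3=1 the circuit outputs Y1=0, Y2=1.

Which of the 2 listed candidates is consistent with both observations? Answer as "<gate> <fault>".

Evaluate each candidate on input in0=0, in1=0, in2=1, in3=1:
  U10 stuck-at-0: U1=0, U2=1, U3=1, U4=0, U5=0, U6=1, U7=0, U8=1, U9=1, U10=0 [stuck-at-0], U11=0, U12=1 → Y1=0, Y2=1 — matches
  U11 stuck-at-1: U1=0, U2=1, U3=1, U4=0, U5=0, U6=1, U7=0, U8=1, U9=1, U10=1, U11=1 [stuck-at-1], U12=1 → Y1=1, Y2=1 — eliminated
Only U10 stuck-at-0 reproduces the observed Y1=0, Y2=1.

U10 stuck-at-0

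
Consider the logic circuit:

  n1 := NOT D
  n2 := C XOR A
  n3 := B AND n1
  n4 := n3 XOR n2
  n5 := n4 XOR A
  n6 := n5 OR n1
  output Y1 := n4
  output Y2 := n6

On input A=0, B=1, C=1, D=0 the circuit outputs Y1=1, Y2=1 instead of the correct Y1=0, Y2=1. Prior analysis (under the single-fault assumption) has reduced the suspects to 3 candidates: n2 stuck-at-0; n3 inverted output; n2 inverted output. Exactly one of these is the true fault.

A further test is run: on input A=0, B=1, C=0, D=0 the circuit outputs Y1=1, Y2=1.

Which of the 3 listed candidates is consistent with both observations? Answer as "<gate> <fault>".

n2 stuck-at-0

Evaluate each candidate on input A=0, B=1, C=0, D=0:
  n2 stuck-at-0: n1=1, n2=0 [stuck-at-0], n3=1, n4=1, n5=1, n6=1 → Y1=1, Y2=1 — matches
  n3 inverted output: n1=1, n2=0, n3=0 [inverted output], n4=0, n5=0, n6=1 → Y1=0, Y2=1 — eliminated
  n2 inverted output: n1=1, n2=1 [inverted output], n3=1, n4=0, n5=0, n6=1 → Y1=0, Y2=1 — eliminated
Only n2 stuck-at-0 reproduces the observed Y1=1, Y2=1.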